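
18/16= 9/8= 1.12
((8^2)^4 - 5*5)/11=16777191/11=1525199.18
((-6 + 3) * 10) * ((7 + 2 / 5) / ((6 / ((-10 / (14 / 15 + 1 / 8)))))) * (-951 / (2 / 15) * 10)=-3166830000 / 127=-24935669.29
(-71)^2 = 5041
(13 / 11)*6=78 / 11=7.09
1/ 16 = 0.06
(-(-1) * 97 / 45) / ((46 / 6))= 97 / 345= 0.28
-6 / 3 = -2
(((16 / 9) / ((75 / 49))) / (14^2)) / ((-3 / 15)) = -4 / 135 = -0.03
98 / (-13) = -98 / 13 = -7.54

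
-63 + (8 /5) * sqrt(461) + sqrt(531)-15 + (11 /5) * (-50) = -188 + 3 * sqrt(59) + 8 * sqrt(461) /5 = -130.60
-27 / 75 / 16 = -9 / 400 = -0.02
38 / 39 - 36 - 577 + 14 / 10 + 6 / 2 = -118487 / 195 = -607.63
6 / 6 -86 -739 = -824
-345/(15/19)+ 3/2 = -871/2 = -435.50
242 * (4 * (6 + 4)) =9680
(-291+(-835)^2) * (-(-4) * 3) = 8363208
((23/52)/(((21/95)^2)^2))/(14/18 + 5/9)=1873364375/13484016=138.93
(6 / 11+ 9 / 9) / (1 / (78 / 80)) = 1.51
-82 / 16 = -41 / 8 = -5.12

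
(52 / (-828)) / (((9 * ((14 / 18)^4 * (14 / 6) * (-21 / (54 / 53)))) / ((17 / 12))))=161109 / 286828262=0.00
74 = 74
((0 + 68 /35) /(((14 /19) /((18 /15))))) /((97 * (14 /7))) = 1938 /118825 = 0.02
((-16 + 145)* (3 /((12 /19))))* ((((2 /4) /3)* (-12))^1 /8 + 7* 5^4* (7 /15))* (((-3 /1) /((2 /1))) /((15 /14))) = -140098343 /80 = -1751229.29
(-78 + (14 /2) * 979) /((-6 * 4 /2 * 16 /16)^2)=6775 /144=47.05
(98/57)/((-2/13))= -637/57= -11.18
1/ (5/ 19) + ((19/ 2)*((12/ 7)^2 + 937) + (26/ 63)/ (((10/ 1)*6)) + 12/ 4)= 11822626/ 1323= 8936.23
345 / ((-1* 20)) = -69 / 4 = -17.25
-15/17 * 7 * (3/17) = -315/289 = -1.09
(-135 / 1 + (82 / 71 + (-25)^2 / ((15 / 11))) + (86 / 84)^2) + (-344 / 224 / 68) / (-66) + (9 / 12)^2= 61099601491 / 187365024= 326.10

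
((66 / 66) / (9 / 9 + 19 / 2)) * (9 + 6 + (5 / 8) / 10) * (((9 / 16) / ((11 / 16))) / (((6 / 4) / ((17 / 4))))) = 4097 / 1232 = 3.33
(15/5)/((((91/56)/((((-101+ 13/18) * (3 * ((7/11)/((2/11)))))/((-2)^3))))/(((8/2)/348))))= 12635/4524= 2.79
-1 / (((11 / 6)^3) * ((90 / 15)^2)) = -6 / 1331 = -0.00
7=7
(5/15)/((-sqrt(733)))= -sqrt(733)/2199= -0.01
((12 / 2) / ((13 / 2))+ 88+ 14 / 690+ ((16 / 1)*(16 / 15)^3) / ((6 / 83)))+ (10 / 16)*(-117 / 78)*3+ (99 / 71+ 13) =1269515253691 / 3439098000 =369.14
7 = 7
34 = 34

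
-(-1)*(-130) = -130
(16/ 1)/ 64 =1/ 4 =0.25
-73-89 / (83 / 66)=-11933 / 83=-143.77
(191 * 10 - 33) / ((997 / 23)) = 43.30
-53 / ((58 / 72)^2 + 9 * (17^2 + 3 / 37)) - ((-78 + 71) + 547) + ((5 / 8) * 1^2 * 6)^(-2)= -15160470410924 / 28077583725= -539.95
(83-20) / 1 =63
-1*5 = -5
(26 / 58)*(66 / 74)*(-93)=-39897 / 1073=-37.18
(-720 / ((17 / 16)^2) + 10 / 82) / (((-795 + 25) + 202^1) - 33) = 7555675 / 7121249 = 1.06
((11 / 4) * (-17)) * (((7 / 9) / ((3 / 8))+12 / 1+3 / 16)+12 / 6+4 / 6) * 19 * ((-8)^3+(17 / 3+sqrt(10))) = 39468312191 / 5184 - 25983089 * sqrt(10) / 1728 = 7565936.53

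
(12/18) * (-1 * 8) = -16/3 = -5.33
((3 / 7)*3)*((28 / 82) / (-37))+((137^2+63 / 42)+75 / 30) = 28478623 / 1517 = 18772.99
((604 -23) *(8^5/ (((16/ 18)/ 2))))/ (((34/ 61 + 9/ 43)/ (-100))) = -11235874406400/ 2011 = -5587207561.61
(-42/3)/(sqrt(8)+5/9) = 90/89 - 324 * sqrt(2)/89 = -4.14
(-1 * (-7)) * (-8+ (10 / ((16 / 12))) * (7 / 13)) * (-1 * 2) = 721 / 13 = 55.46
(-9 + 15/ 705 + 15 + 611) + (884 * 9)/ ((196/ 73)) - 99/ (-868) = 3580.34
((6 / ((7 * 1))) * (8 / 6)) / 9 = 8 / 63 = 0.13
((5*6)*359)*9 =96930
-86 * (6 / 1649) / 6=-86 / 1649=-0.05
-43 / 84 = -0.51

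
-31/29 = -1.07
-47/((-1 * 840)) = 47/840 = 0.06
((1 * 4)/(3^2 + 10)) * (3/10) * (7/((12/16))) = 56/95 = 0.59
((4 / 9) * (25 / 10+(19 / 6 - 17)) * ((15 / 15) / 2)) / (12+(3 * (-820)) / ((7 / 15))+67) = 476 / 981369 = 0.00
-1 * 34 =-34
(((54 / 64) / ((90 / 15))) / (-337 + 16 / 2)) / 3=-3 / 21056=-0.00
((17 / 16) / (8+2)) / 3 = 17 / 480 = 0.04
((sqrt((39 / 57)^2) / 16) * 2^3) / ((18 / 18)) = 13 / 38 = 0.34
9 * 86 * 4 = 3096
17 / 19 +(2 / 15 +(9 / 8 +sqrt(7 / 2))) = sqrt(14) / 2 +4909 / 2280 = 4.02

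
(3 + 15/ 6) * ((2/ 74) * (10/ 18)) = 55/ 666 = 0.08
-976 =-976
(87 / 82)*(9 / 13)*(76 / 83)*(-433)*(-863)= 11118444966 / 44239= 251326.77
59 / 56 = 1.05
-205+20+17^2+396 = 500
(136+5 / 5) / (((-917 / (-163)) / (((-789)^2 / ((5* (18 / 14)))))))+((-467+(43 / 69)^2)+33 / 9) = 7352458529524 / 3118455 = 2357724.75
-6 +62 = 56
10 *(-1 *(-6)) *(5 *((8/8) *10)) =3000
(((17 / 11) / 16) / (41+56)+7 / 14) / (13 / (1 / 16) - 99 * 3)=-8553 / 1519408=-0.01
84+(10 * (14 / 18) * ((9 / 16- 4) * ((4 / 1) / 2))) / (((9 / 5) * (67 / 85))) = 1005347 / 21708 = 46.31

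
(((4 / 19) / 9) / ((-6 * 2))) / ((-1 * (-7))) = -1 / 3591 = -0.00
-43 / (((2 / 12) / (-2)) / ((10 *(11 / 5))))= 11352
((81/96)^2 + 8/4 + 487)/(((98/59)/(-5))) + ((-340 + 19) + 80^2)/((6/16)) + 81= 4460907475/301056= 14817.53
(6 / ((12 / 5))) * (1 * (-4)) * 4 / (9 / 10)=-400 / 9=-44.44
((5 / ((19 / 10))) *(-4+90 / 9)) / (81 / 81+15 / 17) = 1275 / 152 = 8.39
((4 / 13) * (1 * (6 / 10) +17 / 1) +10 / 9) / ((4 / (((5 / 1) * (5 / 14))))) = 9545 / 3276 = 2.91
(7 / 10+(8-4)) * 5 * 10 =235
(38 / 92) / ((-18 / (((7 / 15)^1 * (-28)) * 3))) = 0.90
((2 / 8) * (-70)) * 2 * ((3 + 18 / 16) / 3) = -385 / 8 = -48.12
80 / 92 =20 / 23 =0.87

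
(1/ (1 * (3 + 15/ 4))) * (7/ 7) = 4/ 27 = 0.15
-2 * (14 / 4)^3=-343 / 4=-85.75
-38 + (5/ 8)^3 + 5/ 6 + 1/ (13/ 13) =-55177/ 1536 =-35.92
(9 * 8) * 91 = 6552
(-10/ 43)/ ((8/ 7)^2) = -245/ 1376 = -0.18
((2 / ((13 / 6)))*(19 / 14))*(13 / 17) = 114 / 119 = 0.96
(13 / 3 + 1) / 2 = 8 / 3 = 2.67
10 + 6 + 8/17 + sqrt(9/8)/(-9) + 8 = 416/17- sqrt(2)/12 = 24.35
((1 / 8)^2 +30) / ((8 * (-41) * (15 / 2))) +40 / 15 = 417919 / 157440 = 2.65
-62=-62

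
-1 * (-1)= 1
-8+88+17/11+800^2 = 640081.55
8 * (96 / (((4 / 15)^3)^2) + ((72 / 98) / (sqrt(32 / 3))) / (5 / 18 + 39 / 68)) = 22032 * sqrt(6) / 25529 + 34171875 / 16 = 2135744.30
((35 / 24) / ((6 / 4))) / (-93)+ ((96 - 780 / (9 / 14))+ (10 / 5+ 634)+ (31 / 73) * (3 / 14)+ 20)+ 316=-248502539 / 1710828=-145.25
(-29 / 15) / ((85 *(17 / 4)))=-0.01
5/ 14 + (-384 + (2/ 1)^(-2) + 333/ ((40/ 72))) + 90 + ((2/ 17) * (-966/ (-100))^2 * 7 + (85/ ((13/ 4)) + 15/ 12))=793338593/ 1933750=410.26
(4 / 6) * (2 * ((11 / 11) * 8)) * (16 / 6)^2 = 2048 / 27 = 75.85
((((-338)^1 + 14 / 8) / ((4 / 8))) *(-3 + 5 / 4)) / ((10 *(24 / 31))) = 58373 / 384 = 152.01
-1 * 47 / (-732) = 47 / 732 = 0.06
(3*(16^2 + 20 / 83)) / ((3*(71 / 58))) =1233544 / 5893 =209.32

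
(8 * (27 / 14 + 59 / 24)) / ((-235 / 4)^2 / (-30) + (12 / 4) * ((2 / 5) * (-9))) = -0.28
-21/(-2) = 21/2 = 10.50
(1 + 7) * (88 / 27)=704 / 27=26.07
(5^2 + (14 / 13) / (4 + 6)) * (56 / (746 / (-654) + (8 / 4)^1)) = 29885184 / 18265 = 1636.20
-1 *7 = -7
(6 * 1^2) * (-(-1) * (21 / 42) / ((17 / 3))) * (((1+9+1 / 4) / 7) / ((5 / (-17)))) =-369 / 140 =-2.64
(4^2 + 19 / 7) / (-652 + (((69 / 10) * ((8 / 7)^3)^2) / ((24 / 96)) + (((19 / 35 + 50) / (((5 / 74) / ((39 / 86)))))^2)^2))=2940325109889453125 / 2080523936231398066699102229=0.00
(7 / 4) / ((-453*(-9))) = 7 / 16308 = 0.00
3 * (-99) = -297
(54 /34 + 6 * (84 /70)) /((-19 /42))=-31374 /1615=-19.43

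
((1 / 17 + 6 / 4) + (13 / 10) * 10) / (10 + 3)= 495 / 442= 1.12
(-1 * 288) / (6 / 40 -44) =5760 / 877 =6.57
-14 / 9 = -1.56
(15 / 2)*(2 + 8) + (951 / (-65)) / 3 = 4558 / 65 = 70.12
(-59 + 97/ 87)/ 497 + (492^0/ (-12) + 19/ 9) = 991717/ 518868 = 1.91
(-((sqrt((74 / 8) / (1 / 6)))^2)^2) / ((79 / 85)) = -1047285 / 316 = -3314.19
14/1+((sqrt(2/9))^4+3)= 1381/81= 17.05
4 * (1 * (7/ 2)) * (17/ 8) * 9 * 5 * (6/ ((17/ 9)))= 8505/ 2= 4252.50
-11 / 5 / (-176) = 1 / 80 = 0.01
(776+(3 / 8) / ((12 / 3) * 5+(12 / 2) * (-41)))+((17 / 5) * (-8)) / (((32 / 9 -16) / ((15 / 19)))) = 187014601 / 240464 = 777.72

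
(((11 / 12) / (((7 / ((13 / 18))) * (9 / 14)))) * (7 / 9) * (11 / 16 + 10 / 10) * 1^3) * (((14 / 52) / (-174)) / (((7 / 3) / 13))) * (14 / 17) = -7007 / 5111424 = -0.00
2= 2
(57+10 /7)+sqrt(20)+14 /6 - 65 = 0.23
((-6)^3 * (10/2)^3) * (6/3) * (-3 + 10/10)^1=108000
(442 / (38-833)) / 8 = -221 / 3180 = -0.07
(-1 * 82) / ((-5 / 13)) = 213.20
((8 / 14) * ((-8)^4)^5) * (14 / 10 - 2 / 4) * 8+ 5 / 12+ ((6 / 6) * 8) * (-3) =4743448476096741820.53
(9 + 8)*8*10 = 1360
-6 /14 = -3 /7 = -0.43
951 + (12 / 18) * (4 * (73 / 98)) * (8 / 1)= 142133 / 147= 966.89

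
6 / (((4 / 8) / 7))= 84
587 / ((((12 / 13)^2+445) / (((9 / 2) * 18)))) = 8035443 / 75349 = 106.64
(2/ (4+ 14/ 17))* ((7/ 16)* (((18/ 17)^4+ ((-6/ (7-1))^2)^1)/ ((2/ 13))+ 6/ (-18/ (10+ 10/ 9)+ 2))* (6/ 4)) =2030098539/ 244942528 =8.29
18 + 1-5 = 14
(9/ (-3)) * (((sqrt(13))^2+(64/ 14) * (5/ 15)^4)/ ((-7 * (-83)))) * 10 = -74030/ 109809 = -0.67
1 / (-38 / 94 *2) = -47 / 38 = -1.24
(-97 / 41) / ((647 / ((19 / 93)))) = -1843 / 2467011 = -0.00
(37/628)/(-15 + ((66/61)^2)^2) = -512296117/118511688012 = -0.00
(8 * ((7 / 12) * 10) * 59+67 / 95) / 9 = 784901 / 2565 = 306.00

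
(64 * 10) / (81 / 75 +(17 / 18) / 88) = 25344000 / 43193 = 586.76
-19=-19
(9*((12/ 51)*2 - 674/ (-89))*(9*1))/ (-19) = -985770/ 28747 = -34.29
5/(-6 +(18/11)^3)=-6655/2154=-3.09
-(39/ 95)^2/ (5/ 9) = -13689/ 45125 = -0.30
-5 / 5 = -1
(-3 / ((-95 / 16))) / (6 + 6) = 4 / 95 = 0.04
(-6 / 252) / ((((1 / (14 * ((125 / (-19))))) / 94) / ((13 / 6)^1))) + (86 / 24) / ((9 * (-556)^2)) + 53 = 316943539633 / 634347072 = 499.64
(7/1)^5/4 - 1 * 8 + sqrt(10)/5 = sqrt(10)/5 + 16775/4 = 4194.38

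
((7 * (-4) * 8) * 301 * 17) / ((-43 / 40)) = 1066240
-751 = -751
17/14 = 1.21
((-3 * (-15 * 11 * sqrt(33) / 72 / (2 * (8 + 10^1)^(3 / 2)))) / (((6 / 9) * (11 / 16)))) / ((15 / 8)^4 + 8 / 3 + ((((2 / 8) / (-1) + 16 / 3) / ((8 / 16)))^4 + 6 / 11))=253440 * sqrt(66) / 39046717883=0.00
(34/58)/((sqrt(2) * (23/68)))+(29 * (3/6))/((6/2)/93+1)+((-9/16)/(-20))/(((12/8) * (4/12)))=578 * sqrt(2)/667+4513/320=15.33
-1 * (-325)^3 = 34328125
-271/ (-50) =271/ 50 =5.42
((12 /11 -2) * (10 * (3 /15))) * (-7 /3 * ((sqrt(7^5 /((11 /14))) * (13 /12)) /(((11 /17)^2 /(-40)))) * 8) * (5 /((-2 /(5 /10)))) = 18041114000 * sqrt(22) /131769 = 642186.90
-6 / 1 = -6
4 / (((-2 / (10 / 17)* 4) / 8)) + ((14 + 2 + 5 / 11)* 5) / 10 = 2197 / 374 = 5.87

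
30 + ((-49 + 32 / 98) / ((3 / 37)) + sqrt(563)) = -27945 / 49 + sqrt(563) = -546.58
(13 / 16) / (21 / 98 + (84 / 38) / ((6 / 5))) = 1729 / 4376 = 0.40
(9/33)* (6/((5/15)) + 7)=75/11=6.82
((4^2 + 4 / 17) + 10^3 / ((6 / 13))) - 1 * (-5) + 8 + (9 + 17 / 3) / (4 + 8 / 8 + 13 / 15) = 224237 / 102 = 2198.40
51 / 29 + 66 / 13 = 2577 / 377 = 6.84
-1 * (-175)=175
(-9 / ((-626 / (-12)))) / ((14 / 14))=-54 / 313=-0.17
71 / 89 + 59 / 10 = 5961 / 890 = 6.70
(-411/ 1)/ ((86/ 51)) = -243.73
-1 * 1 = -1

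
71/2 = 35.50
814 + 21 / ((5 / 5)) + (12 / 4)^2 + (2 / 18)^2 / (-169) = 11553515 / 13689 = 844.00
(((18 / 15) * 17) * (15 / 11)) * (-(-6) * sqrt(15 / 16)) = 161.61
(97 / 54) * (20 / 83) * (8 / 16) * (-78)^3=-102703.13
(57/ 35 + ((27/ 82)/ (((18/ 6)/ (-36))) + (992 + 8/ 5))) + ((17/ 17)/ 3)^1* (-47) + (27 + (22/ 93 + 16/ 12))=44670973/ 44485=1004.18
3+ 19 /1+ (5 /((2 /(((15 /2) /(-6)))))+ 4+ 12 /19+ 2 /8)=3611 /152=23.76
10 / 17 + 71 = 1217 / 17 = 71.59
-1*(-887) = 887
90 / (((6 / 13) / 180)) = 35100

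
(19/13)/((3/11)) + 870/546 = 146/21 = 6.95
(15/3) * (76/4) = 95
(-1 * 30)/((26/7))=-105/13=-8.08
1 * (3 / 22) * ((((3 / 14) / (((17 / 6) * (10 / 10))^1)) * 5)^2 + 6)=260973 / 311542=0.84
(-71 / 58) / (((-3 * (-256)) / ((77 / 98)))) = -781 / 623616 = -0.00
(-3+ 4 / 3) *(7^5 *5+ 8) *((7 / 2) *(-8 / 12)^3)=11766020 / 81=145259.51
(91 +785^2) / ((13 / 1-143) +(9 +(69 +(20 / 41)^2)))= -259006799 / 21753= -11906.72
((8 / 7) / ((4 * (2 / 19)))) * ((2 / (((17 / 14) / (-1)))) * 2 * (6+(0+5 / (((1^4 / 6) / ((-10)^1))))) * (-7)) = -312816 / 17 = -18400.94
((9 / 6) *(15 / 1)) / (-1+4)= 15 / 2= 7.50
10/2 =5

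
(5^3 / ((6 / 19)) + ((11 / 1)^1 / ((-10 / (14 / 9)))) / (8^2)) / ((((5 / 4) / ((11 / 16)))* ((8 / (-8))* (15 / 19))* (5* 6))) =-238243907 / 25920000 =-9.19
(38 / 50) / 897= 0.00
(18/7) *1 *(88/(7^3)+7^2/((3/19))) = 1917582/2401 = 798.66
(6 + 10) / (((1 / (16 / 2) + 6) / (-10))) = -1280 / 49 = -26.12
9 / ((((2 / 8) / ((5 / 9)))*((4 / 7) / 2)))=70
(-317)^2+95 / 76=401961 / 4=100490.25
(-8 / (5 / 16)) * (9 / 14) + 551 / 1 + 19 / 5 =18842 / 35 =538.34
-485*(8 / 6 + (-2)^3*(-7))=-83420 / 3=-27806.67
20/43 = 0.47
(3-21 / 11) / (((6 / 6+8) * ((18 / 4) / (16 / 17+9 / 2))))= 0.15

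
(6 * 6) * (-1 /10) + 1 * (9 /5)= -9 /5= -1.80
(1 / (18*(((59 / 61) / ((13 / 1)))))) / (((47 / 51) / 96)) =215696 / 2773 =77.78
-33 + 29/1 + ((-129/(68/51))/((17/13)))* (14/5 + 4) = -5071/10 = -507.10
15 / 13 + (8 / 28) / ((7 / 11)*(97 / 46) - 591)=31315379 / 27151397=1.15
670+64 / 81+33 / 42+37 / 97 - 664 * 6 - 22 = -366738031 / 109998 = -3334.04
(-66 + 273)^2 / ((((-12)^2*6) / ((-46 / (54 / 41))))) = -498847 / 288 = -1732.11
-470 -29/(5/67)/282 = -664643/1410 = -471.38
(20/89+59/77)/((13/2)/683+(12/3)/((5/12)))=0.10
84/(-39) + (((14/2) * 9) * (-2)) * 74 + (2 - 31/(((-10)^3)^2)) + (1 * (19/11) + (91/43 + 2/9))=-515782995715571/55341000000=-9320.09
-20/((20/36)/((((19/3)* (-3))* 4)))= 2736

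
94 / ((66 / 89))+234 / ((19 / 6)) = 125809 / 627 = 200.65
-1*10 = -10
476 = 476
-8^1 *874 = -6992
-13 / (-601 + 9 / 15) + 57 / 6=14292 / 1501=9.52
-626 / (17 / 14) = -8764 / 17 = -515.53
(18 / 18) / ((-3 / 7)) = -2.33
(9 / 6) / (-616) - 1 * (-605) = 745357 / 1232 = 605.00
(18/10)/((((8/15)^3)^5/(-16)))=-788209002685546875/2199023255552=-358435.96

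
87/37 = 2.35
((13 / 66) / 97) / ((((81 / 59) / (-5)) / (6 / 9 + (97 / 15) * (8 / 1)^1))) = -100477 / 259281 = -0.39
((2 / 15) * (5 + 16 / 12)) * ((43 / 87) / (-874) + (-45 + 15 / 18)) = -3358388 / 90045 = -37.30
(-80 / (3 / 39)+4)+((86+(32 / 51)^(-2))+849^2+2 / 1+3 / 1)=737135145 / 1024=719858.54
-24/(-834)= 4/139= 0.03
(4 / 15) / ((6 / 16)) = 32 / 45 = 0.71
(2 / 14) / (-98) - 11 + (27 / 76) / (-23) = -6605339 / 599564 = -11.02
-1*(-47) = 47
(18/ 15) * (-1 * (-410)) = 492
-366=-366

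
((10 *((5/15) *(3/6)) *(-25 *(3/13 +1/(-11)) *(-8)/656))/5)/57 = 250/1002573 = 0.00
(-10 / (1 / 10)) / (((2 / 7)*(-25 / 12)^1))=168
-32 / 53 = -0.60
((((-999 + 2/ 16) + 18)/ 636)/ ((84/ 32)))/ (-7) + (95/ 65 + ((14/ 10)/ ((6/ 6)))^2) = 15216197/ 4340700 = 3.51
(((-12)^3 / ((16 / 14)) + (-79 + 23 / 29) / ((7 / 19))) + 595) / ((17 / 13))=-425737 / 493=-863.56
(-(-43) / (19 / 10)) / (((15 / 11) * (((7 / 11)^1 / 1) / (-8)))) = -83248 / 399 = -208.64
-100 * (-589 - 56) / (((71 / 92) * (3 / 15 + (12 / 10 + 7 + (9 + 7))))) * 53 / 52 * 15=2948456250 / 56303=52367.66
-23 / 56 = -0.41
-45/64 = -0.70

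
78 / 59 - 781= -46001 / 59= -779.68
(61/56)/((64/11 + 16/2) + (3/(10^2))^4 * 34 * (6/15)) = 10484375000/133000106029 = 0.08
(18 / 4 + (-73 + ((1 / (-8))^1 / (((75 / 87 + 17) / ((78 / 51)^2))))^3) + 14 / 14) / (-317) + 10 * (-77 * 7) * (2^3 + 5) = -596160029135857264603139 / 8508089636013130688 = -70069.79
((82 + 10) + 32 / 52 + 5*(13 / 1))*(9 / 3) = 6147 / 13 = 472.85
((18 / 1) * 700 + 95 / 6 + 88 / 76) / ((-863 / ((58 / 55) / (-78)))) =41711773 / 211029390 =0.20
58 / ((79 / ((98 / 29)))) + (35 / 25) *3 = 2639 / 395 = 6.68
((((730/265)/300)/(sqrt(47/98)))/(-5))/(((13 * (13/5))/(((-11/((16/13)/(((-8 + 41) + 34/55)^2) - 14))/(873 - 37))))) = -1747007311 * sqrt(94)/229685383174088400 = -0.00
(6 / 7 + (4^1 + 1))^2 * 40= 67240 / 49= 1372.24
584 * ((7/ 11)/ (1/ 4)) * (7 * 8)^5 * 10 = 90055660011520/ 11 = 8186878182865.45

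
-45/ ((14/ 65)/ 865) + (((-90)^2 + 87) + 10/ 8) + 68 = -4829075/ 28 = -172466.96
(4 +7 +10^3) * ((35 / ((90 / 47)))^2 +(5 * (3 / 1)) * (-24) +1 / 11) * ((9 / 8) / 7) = -4197.23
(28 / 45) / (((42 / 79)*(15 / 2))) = 316 / 2025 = 0.16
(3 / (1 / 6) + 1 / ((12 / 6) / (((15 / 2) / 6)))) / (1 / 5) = 745 / 8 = 93.12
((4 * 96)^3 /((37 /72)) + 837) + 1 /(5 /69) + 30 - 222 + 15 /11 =224228835273 /2035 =110186159.84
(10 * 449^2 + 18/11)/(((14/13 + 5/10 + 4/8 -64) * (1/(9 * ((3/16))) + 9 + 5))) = -3891910464/1744435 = -2231.04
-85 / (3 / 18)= -510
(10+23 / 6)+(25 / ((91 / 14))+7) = 1925 / 78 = 24.68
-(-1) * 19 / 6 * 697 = 2207.17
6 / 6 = 1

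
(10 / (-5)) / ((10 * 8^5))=-1 / 163840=-0.00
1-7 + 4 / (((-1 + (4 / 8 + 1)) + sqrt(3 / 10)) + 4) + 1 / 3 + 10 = 2089 / 399-8*sqrt(30) / 399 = 5.13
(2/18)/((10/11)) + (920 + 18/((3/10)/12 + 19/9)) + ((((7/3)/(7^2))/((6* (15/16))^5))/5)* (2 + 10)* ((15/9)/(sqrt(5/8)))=262144* sqrt(10)/19375453125 + 64264859/69210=928.55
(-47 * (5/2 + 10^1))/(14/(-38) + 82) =-475/66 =-7.20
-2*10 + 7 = -13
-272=-272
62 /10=31 /5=6.20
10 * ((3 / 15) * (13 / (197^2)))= 26 / 38809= 0.00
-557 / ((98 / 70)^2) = -13925 / 49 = -284.18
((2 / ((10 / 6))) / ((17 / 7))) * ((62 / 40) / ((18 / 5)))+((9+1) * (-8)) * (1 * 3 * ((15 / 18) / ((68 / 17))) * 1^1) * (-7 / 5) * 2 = 143017 / 1020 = 140.21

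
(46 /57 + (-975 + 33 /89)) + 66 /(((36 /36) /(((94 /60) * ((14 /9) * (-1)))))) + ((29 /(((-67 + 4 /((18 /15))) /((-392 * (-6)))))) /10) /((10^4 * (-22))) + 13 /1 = -448317609171709 /399688987500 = -1121.67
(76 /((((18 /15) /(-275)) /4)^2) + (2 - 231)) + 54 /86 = 24714161620 /387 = 63860882.74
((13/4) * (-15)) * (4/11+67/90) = -14261/264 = -54.02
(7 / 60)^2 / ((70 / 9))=7 / 4000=0.00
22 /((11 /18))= 36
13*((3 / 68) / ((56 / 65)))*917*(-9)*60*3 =-134494425 / 136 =-988929.60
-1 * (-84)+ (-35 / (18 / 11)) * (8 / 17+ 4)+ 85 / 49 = -74117 / 7497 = -9.89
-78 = -78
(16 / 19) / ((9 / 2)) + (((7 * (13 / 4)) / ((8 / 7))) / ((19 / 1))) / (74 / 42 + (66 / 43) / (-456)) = 0.78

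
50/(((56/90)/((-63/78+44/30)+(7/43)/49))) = 5831025/109564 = 53.22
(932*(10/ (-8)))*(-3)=3495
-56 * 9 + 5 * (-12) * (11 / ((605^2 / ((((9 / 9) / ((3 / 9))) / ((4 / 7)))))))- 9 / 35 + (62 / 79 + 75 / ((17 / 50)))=-3539771068 / 12512731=-282.89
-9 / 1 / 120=-3 / 40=-0.08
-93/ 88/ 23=-93/ 2024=-0.05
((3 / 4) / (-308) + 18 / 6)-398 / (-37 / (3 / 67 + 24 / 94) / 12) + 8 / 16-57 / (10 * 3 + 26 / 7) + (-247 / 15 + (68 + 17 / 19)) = 92.97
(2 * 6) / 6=2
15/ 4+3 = 27/ 4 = 6.75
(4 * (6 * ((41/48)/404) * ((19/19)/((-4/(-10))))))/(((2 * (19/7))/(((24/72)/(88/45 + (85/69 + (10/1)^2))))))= 70725/936901856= 0.00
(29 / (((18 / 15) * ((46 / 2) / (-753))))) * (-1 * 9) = 327555 / 46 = 7120.76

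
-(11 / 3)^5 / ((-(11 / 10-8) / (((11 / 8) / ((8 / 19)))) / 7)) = -2195.70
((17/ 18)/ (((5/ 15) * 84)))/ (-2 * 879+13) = -17/ 879480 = -0.00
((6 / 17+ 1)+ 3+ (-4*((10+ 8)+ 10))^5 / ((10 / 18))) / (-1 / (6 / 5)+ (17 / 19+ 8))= -307387636341564 / 78115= -3935065433.55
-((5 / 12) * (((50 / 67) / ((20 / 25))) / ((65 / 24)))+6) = -5351 / 871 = -6.14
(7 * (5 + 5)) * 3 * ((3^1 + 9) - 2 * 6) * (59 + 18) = 0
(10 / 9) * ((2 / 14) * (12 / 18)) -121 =-22849 / 189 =-120.89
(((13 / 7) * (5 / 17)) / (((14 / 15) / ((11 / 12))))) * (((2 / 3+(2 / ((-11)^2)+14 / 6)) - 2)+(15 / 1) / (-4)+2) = -0.39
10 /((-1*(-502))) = 5 /251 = 0.02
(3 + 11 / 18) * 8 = 260 / 9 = 28.89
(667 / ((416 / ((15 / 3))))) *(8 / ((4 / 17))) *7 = 396865 / 208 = 1908.00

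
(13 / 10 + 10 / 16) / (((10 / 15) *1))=231 / 80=2.89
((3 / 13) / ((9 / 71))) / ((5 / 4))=284 / 195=1.46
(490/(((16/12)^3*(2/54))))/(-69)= -59535/736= -80.89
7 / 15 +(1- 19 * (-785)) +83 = 224992 / 15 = 14999.47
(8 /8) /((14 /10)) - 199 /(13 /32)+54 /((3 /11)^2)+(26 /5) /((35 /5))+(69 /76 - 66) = 5965703 /34580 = 172.52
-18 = -18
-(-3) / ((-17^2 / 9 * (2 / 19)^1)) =-513 / 578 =-0.89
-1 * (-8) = 8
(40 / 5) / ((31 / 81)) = 648 / 31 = 20.90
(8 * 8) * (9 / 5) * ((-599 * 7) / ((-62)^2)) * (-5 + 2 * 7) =-5434128 / 4805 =-1130.93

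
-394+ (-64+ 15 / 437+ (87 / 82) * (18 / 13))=-106327652 / 232921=-456.50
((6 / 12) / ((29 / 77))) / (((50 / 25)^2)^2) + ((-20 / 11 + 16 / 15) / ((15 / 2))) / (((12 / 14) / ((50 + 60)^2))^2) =-1500976147363 / 75168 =-19968286.34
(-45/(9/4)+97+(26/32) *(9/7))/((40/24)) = 26223/560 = 46.83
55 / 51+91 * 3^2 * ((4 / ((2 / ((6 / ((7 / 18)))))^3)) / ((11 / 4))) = 15033432653 / 27489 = 546889.03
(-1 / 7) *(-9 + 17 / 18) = 145 / 126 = 1.15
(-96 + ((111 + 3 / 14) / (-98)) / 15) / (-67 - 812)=219693 / 2009980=0.11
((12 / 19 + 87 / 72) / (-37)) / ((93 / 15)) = -4195 / 523032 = -0.01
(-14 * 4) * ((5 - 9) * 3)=672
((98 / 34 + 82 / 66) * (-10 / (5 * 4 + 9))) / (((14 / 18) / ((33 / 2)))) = -104130 / 3451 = -30.17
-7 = -7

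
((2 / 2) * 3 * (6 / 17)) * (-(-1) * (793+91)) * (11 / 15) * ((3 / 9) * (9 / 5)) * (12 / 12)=10296 / 25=411.84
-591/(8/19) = -11229/8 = -1403.62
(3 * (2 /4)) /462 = 1 /308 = 0.00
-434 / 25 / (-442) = 217 / 5525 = 0.04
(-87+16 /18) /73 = -775 /657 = -1.18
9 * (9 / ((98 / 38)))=1539 / 49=31.41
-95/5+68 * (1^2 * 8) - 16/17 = 8909/17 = 524.06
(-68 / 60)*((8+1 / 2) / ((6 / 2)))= -289 / 90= -3.21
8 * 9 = 72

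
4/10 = 2/5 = 0.40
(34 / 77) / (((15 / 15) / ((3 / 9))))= 34 / 231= 0.15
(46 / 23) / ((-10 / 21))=-21 / 5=-4.20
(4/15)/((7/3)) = 4/35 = 0.11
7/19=0.37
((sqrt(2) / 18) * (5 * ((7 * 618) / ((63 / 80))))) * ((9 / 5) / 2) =4120 * sqrt(2) / 3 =1942.19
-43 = -43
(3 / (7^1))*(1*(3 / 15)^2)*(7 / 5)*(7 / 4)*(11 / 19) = 231 / 9500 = 0.02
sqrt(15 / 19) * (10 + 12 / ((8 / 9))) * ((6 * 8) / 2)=501.13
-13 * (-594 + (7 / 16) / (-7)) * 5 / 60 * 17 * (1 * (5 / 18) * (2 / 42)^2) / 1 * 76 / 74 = 7.08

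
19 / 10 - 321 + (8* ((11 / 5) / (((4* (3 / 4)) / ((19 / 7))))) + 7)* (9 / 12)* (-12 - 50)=-48477 / 35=-1385.06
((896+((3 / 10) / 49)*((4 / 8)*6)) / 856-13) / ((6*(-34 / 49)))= 5013671 / 1746240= 2.87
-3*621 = -1863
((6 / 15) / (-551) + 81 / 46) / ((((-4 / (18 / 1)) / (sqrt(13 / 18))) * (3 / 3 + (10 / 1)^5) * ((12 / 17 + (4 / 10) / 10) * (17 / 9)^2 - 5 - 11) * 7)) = 271021545 * sqrt(26) / 1916957426182568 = 0.00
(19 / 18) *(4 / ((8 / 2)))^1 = 19 / 18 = 1.06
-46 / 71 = -0.65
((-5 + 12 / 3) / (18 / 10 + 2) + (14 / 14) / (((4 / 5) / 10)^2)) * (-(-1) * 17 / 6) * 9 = 604605 / 152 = 3977.66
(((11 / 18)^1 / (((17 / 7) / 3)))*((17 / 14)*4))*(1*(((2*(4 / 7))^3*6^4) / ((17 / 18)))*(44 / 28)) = 481738752 / 40817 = 11802.40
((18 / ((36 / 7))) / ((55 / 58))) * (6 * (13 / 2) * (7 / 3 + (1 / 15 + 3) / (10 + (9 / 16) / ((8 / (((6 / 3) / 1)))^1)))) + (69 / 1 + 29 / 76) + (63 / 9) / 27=164453948177 / 366230700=449.04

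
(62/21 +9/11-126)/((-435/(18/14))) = 5647/15631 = 0.36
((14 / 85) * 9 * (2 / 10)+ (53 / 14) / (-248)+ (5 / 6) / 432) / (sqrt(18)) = 67682539 * sqrt(2) / 1434283200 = 0.07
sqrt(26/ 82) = sqrt(533)/ 41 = 0.56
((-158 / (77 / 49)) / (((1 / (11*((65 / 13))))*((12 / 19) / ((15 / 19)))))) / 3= -2304.17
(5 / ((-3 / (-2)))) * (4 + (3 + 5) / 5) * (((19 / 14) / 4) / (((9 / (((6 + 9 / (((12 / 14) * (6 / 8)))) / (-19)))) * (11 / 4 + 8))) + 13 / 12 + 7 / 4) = 61324 / 1161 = 52.82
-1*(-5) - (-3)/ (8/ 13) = 9.88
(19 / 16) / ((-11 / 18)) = -171 / 88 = -1.94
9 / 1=9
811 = 811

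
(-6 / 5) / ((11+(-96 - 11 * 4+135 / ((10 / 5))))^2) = -8 / 25215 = -0.00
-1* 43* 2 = -86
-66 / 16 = -33 / 8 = -4.12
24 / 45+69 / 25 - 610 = -606.71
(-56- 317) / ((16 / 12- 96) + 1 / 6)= 3.95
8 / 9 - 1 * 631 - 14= -5797 / 9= -644.11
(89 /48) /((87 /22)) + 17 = 36475 /2088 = 17.47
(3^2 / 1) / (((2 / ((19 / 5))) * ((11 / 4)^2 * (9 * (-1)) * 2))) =-76 / 605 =-0.13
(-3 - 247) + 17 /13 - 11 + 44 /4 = -248.69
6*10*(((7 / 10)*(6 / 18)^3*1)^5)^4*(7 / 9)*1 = 558545864083284007 / 635867374128243052714416498015000000000000000000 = 0.00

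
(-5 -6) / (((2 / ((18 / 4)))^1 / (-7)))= 693 / 4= 173.25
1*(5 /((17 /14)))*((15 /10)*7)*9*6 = 39690 /17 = 2334.71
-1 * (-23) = 23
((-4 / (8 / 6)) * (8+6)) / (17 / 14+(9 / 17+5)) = -6.23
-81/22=-3.68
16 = 16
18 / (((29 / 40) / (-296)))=-213120 / 29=-7348.97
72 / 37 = 1.95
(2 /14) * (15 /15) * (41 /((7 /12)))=492 /49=10.04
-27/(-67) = 27/67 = 0.40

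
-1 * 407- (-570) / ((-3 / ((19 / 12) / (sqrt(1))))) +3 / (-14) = -14869 / 21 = -708.05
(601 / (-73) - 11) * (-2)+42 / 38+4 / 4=56272 / 1387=40.57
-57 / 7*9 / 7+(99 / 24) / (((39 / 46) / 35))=407219 / 2548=159.82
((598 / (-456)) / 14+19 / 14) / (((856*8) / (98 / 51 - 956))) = -0.18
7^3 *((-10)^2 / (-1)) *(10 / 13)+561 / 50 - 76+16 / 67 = -1151860769 / 43550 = -26449.16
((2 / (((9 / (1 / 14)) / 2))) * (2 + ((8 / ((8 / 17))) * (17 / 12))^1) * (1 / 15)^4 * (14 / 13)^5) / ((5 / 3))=12024208 / 845851865625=0.00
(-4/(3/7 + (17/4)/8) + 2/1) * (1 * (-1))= 466/215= 2.17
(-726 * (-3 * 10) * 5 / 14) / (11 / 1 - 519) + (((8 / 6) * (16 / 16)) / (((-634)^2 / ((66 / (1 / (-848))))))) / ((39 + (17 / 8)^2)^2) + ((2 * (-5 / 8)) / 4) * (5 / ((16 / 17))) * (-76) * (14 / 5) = 7493721244238356377 / 22172806284423200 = 337.97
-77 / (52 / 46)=-68.12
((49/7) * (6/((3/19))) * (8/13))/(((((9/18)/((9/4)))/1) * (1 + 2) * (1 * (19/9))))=1512/13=116.31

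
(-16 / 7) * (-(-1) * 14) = -32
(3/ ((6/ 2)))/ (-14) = -1/ 14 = -0.07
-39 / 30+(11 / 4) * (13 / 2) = 663 / 40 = 16.58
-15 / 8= -1.88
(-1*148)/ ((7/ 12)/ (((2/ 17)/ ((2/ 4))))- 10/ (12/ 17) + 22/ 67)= 158656/ 12177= 13.03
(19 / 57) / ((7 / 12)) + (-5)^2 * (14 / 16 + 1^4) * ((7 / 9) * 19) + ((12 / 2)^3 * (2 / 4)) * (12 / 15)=654931 / 840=779.68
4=4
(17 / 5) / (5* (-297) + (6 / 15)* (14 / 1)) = -17 / 7397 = -0.00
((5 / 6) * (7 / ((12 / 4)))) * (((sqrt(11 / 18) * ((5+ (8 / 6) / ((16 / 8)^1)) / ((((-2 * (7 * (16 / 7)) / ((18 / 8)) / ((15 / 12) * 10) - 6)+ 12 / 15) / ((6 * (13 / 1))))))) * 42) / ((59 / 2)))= -1353625 * sqrt(22) / 42067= -150.93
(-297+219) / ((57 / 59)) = -1534 / 19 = -80.74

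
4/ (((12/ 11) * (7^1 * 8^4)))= 11/ 86016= 0.00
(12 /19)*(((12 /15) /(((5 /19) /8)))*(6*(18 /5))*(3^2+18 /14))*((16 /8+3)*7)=2985984 /25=119439.36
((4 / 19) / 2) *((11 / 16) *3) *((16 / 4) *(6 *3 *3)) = 891 / 19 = 46.89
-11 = -11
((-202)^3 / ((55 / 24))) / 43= -197817792 / 2365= -83643.89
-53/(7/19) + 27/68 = -68287/476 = -143.46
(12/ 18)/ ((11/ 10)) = 20/ 33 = 0.61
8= 8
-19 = -19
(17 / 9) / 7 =17 / 63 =0.27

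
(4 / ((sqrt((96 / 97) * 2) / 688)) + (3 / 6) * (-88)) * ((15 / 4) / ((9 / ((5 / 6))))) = -275 / 18 + 1075 * sqrt(291) / 27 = 663.91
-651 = -651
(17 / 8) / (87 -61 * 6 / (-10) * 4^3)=85 / 97176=0.00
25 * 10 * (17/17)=250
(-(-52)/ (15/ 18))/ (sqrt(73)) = 7.30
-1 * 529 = -529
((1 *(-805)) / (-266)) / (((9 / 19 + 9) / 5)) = 115 / 72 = 1.60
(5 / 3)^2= 25 / 9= 2.78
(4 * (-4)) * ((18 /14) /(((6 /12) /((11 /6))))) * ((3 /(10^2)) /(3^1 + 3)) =-66 /175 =-0.38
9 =9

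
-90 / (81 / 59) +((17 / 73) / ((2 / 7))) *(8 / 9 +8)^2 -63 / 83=-939409 / 490779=-1.91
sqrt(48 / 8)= sqrt(6)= 2.45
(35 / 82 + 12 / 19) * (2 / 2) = 1649 / 1558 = 1.06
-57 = -57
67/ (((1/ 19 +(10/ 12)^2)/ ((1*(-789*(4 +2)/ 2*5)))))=-542374380/ 511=-1061398.00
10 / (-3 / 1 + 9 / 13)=-13 / 3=-4.33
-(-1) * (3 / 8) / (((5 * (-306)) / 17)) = -1 / 240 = -0.00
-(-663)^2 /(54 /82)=-2002481 /3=-667493.67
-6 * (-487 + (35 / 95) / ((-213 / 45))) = 3942408 / 1349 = 2922.47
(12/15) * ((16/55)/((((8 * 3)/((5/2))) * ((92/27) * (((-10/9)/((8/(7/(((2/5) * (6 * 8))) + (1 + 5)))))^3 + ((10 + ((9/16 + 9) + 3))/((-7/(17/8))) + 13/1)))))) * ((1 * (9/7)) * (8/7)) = 26748301344768/13969958858024785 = 0.00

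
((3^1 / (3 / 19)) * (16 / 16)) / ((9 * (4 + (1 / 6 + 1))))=38 / 93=0.41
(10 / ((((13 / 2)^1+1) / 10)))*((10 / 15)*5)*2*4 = 3200 / 9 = 355.56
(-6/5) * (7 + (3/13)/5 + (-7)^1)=-18/325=-0.06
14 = 14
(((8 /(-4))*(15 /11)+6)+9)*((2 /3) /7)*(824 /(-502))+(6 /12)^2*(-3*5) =-438225 /77308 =-5.67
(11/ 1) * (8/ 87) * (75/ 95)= 440/ 551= 0.80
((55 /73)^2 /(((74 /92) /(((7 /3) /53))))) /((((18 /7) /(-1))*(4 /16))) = -13636700 /282154563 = -0.05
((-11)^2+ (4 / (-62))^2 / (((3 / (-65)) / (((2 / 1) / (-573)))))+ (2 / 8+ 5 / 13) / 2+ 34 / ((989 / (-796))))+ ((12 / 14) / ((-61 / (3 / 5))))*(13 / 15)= 170400882223243513 / 1813830828100200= 93.95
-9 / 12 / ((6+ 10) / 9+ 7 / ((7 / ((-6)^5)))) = 27 / 279872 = 0.00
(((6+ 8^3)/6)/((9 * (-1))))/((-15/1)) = 259/405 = 0.64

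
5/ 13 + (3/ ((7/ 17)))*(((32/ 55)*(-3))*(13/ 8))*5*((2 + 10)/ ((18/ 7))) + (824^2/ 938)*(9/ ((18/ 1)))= -8039301/ 67067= -119.87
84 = 84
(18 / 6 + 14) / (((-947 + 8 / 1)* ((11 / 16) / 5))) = -1360 / 10329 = -0.13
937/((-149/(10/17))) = -9370/2533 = -3.70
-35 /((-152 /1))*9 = 315 /152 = 2.07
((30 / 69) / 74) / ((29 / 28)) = 140 / 24679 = 0.01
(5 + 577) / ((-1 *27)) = -194 / 9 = -21.56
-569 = -569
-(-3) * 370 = 1110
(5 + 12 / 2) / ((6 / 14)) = 77 / 3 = 25.67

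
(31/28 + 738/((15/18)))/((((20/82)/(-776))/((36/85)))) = -17773228908/14875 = -1194838.92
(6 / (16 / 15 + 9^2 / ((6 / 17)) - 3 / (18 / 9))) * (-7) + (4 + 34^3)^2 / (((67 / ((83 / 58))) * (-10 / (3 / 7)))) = -165243530891487 / 116832590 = -1414361.62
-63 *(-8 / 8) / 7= 9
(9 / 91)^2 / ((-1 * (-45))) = 9 / 41405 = 0.00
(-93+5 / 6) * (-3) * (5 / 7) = 395 / 2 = 197.50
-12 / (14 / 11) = -66 / 7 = -9.43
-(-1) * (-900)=-900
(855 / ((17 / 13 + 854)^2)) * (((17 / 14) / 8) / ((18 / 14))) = 272935 / 1978114576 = 0.00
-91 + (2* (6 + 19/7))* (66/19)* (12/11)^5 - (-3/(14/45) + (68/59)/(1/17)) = -1702843083/229775854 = -7.41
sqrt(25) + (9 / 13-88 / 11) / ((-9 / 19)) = 2390 / 117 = 20.43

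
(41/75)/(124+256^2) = 41/4924500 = 0.00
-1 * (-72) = 72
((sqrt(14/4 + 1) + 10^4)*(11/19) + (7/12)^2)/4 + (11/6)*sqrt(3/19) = 33*sqrt(2)/152 + 11*sqrt(57)/114 + 15840931/10944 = 1448.49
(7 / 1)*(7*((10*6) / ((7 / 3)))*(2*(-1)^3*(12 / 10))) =-3024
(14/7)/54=1/27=0.04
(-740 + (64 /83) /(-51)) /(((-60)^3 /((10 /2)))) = 783121 /45716400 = 0.02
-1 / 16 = -0.06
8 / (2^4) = 1 / 2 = 0.50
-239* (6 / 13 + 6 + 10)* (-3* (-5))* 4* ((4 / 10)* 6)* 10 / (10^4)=-920628 / 1625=-566.54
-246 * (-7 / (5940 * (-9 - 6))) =-287 / 14850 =-0.02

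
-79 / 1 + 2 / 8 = -315 / 4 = -78.75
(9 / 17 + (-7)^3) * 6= -34932 / 17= -2054.82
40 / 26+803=10459 / 13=804.54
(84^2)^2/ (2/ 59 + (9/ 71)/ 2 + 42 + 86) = 388666.62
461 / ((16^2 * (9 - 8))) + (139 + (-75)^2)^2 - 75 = 33223622.80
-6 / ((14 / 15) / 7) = -45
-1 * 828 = -828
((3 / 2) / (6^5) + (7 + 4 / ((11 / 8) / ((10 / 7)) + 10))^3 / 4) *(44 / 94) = 3841442873801687 / 82173471626592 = 46.75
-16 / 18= -8 / 9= -0.89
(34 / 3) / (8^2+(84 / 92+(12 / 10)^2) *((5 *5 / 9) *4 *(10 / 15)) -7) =2346 / 15407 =0.15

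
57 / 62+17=1111 / 62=17.92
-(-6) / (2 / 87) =261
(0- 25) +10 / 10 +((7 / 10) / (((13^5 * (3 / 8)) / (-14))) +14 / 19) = -23.26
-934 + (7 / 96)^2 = -933.99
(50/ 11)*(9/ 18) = 25/ 11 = 2.27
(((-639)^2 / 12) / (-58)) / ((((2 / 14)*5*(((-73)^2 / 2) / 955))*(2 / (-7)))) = 1273825413 / 1236328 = 1030.33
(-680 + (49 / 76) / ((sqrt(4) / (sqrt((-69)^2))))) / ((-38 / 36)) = 899811 / 1444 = 623.14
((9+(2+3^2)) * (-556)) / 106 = -5560 / 53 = -104.91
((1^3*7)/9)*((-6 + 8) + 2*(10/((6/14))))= 1022/27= 37.85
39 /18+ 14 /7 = 25 /6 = 4.17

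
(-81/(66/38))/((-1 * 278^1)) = 513/3058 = 0.17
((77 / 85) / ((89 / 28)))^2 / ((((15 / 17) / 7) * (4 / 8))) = 65076704 / 50496375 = 1.29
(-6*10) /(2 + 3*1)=-12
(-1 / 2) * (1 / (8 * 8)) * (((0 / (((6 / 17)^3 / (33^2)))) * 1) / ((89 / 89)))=0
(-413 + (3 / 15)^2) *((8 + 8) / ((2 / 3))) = -247776 / 25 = -9911.04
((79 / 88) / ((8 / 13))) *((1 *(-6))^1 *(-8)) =3081 / 44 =70.02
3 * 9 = 27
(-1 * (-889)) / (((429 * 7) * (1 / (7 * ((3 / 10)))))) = 889 / 1430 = 0.62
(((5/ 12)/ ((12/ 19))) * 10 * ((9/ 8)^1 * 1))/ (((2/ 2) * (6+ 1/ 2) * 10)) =95/ 832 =0.11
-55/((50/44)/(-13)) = 3146/5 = 629.20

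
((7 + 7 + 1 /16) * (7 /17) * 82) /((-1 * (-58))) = 64575 /7888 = 8.19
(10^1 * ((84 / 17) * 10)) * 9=75600 / 17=4447.06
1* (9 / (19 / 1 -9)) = 9 / 10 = 0.90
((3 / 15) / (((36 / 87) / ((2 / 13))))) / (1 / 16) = 232 / 195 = 1.19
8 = 8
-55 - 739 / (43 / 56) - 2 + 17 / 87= -3812914 / 3741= -1019.22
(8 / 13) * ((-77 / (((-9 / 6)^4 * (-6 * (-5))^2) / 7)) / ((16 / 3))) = -0.01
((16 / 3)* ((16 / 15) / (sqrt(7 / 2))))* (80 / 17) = 4096* sqrt(14) / 1071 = 14.31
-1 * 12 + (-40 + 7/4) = -201/4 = -50.25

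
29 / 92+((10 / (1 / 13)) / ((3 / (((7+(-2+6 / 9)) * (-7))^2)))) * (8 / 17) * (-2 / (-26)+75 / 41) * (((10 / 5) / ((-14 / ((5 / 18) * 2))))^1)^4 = 89771961367 / 32741725716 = 2.74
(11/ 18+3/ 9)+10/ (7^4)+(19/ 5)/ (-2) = -102793/ 108045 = -0.95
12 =12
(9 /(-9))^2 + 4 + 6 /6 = 6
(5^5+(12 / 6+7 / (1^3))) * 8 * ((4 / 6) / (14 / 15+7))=250720 / 119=2106.89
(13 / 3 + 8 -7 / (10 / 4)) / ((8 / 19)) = 22.64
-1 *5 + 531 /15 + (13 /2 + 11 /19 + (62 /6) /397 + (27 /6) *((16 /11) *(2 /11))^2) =37.82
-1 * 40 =-40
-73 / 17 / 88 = -0.05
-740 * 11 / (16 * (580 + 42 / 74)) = -75295 / 85924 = -0.88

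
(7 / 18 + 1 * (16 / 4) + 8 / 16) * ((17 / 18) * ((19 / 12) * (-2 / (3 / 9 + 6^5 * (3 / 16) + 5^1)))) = -3553 / 355590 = -0.01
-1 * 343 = -343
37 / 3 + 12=73 / 3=24.33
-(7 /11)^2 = -49 /121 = -0.40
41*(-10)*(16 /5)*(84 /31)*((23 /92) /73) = -27552 /2263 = -12.17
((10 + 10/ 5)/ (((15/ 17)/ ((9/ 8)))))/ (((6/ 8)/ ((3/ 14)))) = 153/ 35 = 4.37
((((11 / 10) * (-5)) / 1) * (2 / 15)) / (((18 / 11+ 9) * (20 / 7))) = -0.02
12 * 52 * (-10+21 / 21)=-5616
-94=-94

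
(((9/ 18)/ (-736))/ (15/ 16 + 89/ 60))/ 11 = -15/ 587972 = -0.00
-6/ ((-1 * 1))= 6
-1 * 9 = -9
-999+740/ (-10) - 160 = -1233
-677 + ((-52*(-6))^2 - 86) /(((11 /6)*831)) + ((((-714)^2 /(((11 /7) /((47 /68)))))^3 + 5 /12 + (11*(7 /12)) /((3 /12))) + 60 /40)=49878253886081631084269 /4424244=11273847890415092.63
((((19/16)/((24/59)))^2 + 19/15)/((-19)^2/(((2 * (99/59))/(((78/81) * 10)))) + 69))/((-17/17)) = -0.01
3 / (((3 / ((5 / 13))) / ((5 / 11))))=25 / 143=0.17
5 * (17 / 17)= 5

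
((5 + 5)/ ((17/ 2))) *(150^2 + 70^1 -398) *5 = 2217200/ 17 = 130423.53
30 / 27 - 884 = -7946 / 9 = -882.89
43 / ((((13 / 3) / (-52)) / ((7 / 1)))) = -3612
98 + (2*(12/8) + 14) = 115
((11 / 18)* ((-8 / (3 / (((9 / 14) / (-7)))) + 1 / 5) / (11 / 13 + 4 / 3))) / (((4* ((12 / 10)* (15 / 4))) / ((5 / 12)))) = 15587 / 5397840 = 0.00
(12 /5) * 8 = 96 /5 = 19.20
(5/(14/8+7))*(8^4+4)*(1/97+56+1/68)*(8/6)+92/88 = 175012.52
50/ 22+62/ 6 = 416/ 33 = 12.61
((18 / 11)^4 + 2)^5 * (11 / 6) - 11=21808745373591267890958781 / 183477271345243638873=118863.47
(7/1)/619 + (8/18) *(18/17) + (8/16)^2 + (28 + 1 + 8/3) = 4091161/126276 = 32.40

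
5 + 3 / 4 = 23 / 4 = 5.75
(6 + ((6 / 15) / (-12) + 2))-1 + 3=299 / 30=9.97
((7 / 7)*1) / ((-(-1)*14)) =1 / 14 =0.07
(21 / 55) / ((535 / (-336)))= -7056 / 29425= -0.24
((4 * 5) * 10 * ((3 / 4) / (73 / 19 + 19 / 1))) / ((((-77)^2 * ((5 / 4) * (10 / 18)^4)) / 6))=8975448 / 160824125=0.06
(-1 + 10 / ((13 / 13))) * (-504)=-4536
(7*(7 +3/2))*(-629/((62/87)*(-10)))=6512037/1240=5251.64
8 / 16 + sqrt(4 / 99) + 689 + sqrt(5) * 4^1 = 2 * sqrt(11) / 33 + 4 * sqrt(5) + 1379 / 2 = 698.65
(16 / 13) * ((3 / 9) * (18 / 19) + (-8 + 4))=-4.53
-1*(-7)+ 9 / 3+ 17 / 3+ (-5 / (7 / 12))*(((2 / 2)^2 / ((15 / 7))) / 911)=42805 / 2733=15.66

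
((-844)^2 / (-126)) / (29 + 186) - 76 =-102.30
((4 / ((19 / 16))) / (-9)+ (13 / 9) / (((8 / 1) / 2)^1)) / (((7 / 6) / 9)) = -27 / 266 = -0.10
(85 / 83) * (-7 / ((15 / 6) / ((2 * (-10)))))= 4760 / 83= 57.35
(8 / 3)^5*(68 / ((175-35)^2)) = 139264 / 297675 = 0.47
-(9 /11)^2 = -81 /121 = -0.67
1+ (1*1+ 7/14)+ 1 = 7/2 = 3.50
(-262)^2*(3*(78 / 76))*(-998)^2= 3999627366696 / 19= 210506703510.32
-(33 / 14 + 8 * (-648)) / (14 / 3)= 217629 / 196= 1110.35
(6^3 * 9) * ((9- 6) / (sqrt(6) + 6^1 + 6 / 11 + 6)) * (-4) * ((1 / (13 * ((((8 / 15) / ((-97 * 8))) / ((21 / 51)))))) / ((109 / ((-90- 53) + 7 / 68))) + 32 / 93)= -4552597978654968 / 38757538859 + 362888244675396 * sqrt(6) / 38757538859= -94528.89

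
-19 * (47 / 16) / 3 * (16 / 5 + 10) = -9823 / 40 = -245.58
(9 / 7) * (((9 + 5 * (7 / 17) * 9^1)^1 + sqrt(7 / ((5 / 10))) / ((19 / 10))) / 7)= 90 * sqrt(14) / 931 + 4212 / 833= 5.42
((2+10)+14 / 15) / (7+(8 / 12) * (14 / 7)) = 194 / 125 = 1.55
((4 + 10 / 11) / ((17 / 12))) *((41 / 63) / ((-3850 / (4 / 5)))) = -5904 / 12599125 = -0.00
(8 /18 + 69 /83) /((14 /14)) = 953 /747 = 1.28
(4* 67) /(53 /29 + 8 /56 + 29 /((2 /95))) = 108808 /560065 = 0.19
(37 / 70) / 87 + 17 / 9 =34621 / 18270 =1.89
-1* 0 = 0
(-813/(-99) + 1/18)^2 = 2679769/39204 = 68.35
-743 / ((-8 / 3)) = 2229 / 8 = 278.62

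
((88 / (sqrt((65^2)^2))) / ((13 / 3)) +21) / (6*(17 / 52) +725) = 2307378 / 79856725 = 0.03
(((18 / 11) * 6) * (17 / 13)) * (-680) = -1248480 / 143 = -8730.63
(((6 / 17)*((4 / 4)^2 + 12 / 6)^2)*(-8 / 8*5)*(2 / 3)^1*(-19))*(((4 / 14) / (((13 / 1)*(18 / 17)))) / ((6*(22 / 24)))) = 760 / 1001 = 0.76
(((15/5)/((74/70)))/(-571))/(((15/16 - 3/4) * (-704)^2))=-35/654429952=-0.00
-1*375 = -375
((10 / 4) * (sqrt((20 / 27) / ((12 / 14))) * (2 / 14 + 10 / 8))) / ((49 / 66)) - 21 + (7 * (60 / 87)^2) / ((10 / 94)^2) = 277.54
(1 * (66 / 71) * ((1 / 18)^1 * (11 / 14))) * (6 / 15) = 121 / 7455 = 0.02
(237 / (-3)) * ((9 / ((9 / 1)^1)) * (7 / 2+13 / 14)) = -2449 / 7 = -349.86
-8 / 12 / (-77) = 2 / 231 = 0.01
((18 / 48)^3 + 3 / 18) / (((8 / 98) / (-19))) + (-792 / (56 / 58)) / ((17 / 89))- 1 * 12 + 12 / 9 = -3184952149 / 731136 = -4356.17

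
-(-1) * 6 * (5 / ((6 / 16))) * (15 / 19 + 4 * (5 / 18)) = 26000 / 171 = 152.05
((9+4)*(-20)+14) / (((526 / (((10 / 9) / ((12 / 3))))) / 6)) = -205 / 263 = -0.78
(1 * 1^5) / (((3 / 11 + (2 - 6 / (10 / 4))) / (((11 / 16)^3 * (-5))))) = 366025 / 28672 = 12.77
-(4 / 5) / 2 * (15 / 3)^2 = -10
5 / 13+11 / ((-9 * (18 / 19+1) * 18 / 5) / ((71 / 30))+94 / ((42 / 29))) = 9468262 / 14084759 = 0.67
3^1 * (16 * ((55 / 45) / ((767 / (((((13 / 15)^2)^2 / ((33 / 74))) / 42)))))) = 1300624 / 564519375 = 0.00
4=4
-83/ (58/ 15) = -21.47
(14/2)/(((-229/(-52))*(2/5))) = 3.97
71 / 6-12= -1 / 6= -0.17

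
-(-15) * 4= 60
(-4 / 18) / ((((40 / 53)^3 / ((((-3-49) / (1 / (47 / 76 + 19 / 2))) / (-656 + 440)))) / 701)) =-1043314681669 / 1181952000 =-882.70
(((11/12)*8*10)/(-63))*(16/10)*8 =-2816/189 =-14.90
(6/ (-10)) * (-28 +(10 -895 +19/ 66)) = 60239/ 110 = 547.63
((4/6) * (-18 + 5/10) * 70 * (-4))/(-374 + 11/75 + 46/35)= -1715000/195583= -8.77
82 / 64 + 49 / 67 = 4315 / 2144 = 2.01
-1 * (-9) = 9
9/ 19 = 0.47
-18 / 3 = -6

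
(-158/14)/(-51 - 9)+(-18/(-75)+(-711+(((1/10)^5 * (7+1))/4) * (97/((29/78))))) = -10818377807/15225000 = -710.57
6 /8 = 3 /4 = 0.75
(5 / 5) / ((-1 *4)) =-1 / 4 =-0.25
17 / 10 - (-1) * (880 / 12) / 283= 16633 / 8490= 1.96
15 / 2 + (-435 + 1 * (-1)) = -857 / 2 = -428.50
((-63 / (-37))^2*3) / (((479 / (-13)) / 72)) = -11144952 / 655751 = -17.00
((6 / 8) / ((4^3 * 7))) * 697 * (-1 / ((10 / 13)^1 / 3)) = -81549 / 17920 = -4.55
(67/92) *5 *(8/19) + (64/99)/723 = 47984558/31279149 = 1.53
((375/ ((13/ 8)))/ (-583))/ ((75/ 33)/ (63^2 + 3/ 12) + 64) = -3969250/ 641775251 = -0.01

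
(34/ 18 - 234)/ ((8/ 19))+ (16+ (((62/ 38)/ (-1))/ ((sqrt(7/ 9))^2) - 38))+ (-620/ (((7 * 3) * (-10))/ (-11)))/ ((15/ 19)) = -29517931/ 47880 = -616.50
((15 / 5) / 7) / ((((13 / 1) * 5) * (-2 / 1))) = -3 / 910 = -0.00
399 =399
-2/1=-2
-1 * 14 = -14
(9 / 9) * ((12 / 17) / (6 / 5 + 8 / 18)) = 270 / 629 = 0.43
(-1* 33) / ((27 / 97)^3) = -10039403 / 6561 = -1530.16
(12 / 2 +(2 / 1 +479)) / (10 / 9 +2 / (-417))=609237 / 1384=440.20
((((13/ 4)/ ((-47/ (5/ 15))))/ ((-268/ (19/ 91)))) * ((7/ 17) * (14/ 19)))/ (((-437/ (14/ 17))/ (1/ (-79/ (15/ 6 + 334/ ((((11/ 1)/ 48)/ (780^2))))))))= 955879145095/ 8294361478392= 0.12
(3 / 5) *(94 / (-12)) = -47 / 10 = -4.70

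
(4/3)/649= 4/1947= 0.00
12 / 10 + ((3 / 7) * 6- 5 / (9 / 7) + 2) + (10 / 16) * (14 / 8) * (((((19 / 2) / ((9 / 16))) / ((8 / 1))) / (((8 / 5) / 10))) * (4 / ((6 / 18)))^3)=15711811 / 630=24939.38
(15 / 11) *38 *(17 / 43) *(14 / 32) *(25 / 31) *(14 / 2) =5935125 / 117304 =50.60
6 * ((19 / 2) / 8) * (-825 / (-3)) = 15675 / 8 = 1959.38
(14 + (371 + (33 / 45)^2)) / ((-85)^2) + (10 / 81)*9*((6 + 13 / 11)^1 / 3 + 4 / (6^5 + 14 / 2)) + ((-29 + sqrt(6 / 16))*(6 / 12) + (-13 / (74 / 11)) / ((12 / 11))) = -1675535597428501 / 123587074215000 + sqrt(6) / 8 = -13.25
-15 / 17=-0.88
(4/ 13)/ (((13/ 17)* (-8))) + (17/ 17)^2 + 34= 11813/ 338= 34.95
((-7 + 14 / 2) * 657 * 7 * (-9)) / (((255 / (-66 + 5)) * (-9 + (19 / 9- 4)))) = 0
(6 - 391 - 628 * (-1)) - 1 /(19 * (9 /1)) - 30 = 36422 /171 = 212.99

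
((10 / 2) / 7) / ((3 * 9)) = 5 / 189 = 0.03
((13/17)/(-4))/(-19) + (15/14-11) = -89703/9044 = -9.92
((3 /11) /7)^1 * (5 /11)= 0.02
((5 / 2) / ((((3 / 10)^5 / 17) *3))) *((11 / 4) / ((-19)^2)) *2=23375000 / 263169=88.82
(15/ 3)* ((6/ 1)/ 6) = 5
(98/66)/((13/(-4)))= -196/429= -0.46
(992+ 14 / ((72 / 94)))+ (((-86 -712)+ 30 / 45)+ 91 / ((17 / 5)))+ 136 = 114967 / 306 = 375.71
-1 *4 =-4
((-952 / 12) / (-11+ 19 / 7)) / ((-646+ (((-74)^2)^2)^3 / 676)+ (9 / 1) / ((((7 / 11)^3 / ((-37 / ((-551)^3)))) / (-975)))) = 278536827496109 / 1160354836433354289571465405698555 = 0.00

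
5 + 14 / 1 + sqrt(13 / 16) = sqrt(13) / 4 + 19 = 19.90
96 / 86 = 48 / 43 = 1.12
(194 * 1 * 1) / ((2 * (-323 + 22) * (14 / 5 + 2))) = -485 / 7224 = -0.07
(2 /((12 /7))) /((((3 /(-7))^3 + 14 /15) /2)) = 12005 /4397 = 2.73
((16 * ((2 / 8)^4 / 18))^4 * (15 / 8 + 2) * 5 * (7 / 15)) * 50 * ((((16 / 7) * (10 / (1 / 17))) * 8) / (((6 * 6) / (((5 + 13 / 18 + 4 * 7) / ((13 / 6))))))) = 0.00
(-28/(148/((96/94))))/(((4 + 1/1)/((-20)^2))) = -26880/1739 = -15.46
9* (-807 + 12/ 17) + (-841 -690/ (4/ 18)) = -190445/ 17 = -11202.65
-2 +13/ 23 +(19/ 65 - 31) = -48053/ 1495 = -32.14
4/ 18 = 2/ 9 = 0.22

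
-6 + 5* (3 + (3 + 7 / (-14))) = 43 / 2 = 21.50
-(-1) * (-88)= -88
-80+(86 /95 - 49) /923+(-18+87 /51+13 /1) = -124239633 /1490645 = -83.35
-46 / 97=-0.47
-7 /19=-0.37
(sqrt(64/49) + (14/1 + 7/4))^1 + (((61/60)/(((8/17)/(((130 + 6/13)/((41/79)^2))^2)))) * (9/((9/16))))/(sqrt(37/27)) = 473/28 + 58090995864357376 * sqrt(111)/88347417665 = 6927515.57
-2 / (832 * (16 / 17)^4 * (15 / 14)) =-584647 / 204472320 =-0.00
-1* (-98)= 98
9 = 9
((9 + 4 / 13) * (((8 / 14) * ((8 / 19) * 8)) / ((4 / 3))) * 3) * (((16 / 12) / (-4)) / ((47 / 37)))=-859584 / 81263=-10.58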